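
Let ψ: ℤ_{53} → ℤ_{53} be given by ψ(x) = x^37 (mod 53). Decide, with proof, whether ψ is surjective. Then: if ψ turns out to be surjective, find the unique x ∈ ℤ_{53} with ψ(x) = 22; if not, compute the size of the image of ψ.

Since 53 is prime, the nonzero elements of ℤ_{53} form a cyclic group of order 52.
As gcd(37, 52) = 1, raising to the 37th power is a bijection on this group: if u^37 ≡ v^37 then (uv^{−1})^37 = 1, and the only element of order dividing gcd(37, 52) = 1 is 1, so u = v.
With ψ(0) = 0 this makes ψ injective on all of ℤ_{53}, hence bijective (finite equal-size domain and codomain). In particular ψ is surjective.
Since ψ is surjective, we find the preimage of 22. The inverse of x ↦ x^37 on (ℤ_{53})^× is x ↦ x^45, because 37·45 = 1665 = 32·52 + 1 ≡ 1 (mod 52) and x^{52} = 1 for x ≠ 0 (Fermat). So ψ⁻¹(22) = 22^45 mod 53.
Repeated squaring mod 53: 22^1 ≡ 22, 22^2 ≡ 22² = 484 ≡ 7, 22^4 ≡ 7² = 49, 22^8 ≡ 49² = 2401 ≡ 16, 22^16 ≡ 16² = 256 ≡ 44, 22^32 ≡ 44² = 1936 ≡ 28. Since 45 = 32 + 8 + 4 + 1, 22^45 ≡ 28·16·49·22: 28·16 = 448 ≡ 24, then 24·49 = 1176 ≡ 10, then 10·22 = 220 ≡ 8. So 22^45 ≡ 8 (mod 53).
Hence ψ⁻¹(22) = 8.

8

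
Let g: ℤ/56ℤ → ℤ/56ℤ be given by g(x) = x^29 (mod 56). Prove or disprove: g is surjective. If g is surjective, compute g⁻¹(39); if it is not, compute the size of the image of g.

g(0) = 0^29 = 0.
g(14): Repeated squaring mod 56: 14^1 ≡ 14, 14^2 ≡ 14² = 196 ≡ 28, 14^4 ≡ 28² = 784 ≡ 0, 14^8 ≡ 0² = 0, 14^16 ≡ 0² = 0. Since 29 = 16 + 8 + 4 + 1, 14^29 ≡ 0·0·0·14: 0·0 = 0, then 0·0 = 0, then 0·14 = 0. So 14^29 ≡ 0 (mod 56).
So g(0) = g(14) = 0 while 0 ≠ 14, therefore g is not injective.
A non-injective map from the 56-element set ℤ/56ℤ to itself takes at most 55 distinct values, so it cannot be surjective. Thus g is not surjective.
Since g is not surjective, we determine |image(g)|. Computing x^29 mod 56 for each x (by repeated squaring, reducing mod 56 at every step), the values g(0), g(1), …, g(55) are: 0, 1, 32, 19, 16, 45, 48, 7, 8, 25, 40, 51, 24, 13, 0, 15, 32, 33, 16, 3, 48, 21, 8, 39, 40, 9, 24, 27, 0, 29, 32, 47, 16, 17, 48, 35, 8, 53, 40, 23, 24, 41, 0, 43, 32, 5, 16, 31, 48, 49, 8, 11, 40, 37, 24, 55.
The distinct values are {0, 1, 3, 5, 7, 8, 9, 11, 13, 15, 16, 17, 19, 21, 23, 24, 25, 27, 29, 31, 32, 33, 35, 37, 39, 40, 41, 43, 45, 47, 48, 49, 51, 53, 55}; there are 35 of them.

35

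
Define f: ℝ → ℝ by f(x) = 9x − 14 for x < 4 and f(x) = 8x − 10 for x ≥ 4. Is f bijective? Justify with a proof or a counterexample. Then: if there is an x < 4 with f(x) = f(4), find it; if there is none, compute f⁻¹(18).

Both pieces are strictly increasing (slopes 9 and 8), so each is injective on its own interval.
The left piece maps (−∞, 4) onto (−∞, 22); the right piece maps [4, ∞) onto [22, ∞).
Since 22 = 22, the images partition ℝ: f is injective and surjective, hence bijective.
Because the two images are disjoint, no x < 4 has f(x) = f(4), so we compute f⁻¹(18): 18 lies in (−∞, 22), so solve 9x − 14 = 18: x = (18 + 14)/9 = 32/9.

32/9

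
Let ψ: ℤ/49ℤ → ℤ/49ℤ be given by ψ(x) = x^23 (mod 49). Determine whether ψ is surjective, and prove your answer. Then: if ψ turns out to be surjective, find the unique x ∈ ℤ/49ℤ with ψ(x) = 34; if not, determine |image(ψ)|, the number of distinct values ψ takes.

43

ψ(0) = 0^23 = 0.
ψ(7): Repeated squaring mod 49: 7^1 ≡ 7, 7^2 ≡ 7² = 49 ≡ 0, 7^4 ≡ 0² = 0, 7^8 ≡ 0² = 0, 7^16 ≡ 0² = 0. Since 23 = 16 + 4 + 2 + 1, 7^23 ≡ 0·0·0·7: 0·0 = 0, then 0·0 = 0, then 0·7 = 0. So 7^23 ≡ 0 (mod 49).
So ψ(0) = ψ(7) = 0 while 0 ≠ 7, thus ψ is not injective.
A non-injective map from the 49-element set ℤ/49ℤ to itself takes at most 48 distinct values, so it cannot be surjective. Hence ψ is not surjective.
Since ψ is not surjective, we determine |image(ψ)|. Computing x^23 mod 49 for each x (by repeated squaring, reducing mod 49 at every step), the values ψ(0), ψ(1), …, ψ(48) are: 0, 1, 4, 40, 16, 24, 13, 0, 15, 32, 47, 23, 3, 27, 0, 29, 11, 5, 30, 31, 41, 0, 43, 39, 12, 37, 10, 6, 0, 8, 18, 19, 44, 38, 20, 0, 22, 46, 26, 2, 17, 34, 0, 36, 25, 33, 9, 45, 48.
The distinct values are {0, 1, 2, 3, 4, 5, 6, 8, 9, 10, 11, 12, 13, 15, 16, 17, 18, 19, 20, 22, 23, 24, 25, 26, 27, 29, 30, 31, 32, 33, 34, 36, 37, 38, 39, 40, 41, 43, 44, 45, 46, 47, 48}; there are 43 of them.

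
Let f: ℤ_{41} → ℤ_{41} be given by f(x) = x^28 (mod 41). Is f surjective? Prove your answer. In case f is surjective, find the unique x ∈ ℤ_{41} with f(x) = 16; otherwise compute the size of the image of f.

f(4): Repeated squaring mod 41: 4^1 ≡ 4, 4^2 ≡ 4² = 16, 4^4 ≡ 16² = 256 ≡ 10, 4^8 ≡ 10² = 100 ≡ 18, 4^16 ≡ 18² = 324 ≡ 37. Since 28 = 16 + 8 + 4, 4^28 ≡ 37·18·10: 37·18 = 666 ≡ 10, then 10·10 = 100 ≡ 18. So 4^28 ≡ 18 (mod 41).
f(5): Repeated squaring mod 41: 5^1 ≡ 5, 5^2 ≡ 5² = 25, 5^4 ≡ 25² = 625 ≡ 10, 5^8 ≡ 10² = 100 ≡ 18, 5^16 ≡ 18² = 324 ≡ 37. Since 28 = 16 + 8 + 4, 5^28 ≡ 37·18·10: 37·18 = 666 ≡ 10, then 10·10 = 100 ≡ 18. So 5^28 ≡ 18 (mod 41).
So f(4) = f(5) = 18 while 4 ≠ 5, hence f is not injective.
A non-injective map from the 41-element set ℤ_{41} to itself takes at most 40 distinct values, so it cannot be surjective. So f is not surjective.
Since f is not surjective, we determine |image(f)|. Computing x^28 mod 41 for each x (by repeated squaring, reducing mod 41 at every step), the values f(0), f(1), …, f(40) are: 0, 1, 10, 40, 18, 18, 31, 4, 16, 1, 16, 25, 23, 31, 40, 23, 37, 25, 10, 4, 37, 37, 4, 10, 25, 37, 23, 40, 31, 23, 25, 16, 1, 16, 4, 31, 18, 18, 40, 10, 1.
The distinct values are {0, 1, 4, 10, 16, 18, 23, 25, 31, 37, 40}; there are 11 of them.

11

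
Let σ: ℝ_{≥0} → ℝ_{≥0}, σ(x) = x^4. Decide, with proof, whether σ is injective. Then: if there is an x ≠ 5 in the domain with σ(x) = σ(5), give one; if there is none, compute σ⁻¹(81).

3

On ℝ_{≥0}, x ↦ x^4 is strictly increasing, so σ(x_1) = σ(x_2) forces x_1 = x_2. Thus σ is injective.
Since x ↦ x^4 is strictly increasing on ℝ_{≥0}, it is injective there, so no x ≠ 5 in the domain has σ(x) = σ(5). We therefore compute σ⁻¹(81) = 81^{1/4} = 3 (indeed 3^4 = 81).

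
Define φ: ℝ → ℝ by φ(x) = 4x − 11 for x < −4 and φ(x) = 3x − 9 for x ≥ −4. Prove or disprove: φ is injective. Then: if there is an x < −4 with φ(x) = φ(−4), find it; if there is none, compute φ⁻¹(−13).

Both pieces are strictly increasing (slopes 4 and 3), so each is injective on its own interval.
The left piece maps (−∞, −4) onto (−∞, −27); the right piece maps [−4, ∞) onto [−21, ∞).
These images are disjoint, so no value is attained by both pieces. So φ is injective.
Because the two images are disjoint, no x < −4 has φ(x) = φ(−4), so we compute φ⁻¹(−13): −13 lies in [−21, ∞), so solve 3x − 9 = −13: x = (−13 + 9)/3 = −4/3.

-4/3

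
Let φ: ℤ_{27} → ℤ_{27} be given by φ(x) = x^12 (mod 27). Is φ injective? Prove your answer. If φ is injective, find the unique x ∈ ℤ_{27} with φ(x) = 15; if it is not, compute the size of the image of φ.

φ(0) = 0^12 = 0.
φ(3): Repeated squaring mod 27: 3^1 ≡ 3, 3^2 ≡ 3² = 9, 3^4 ≡ 9² = 81 ≡ 0, 3^8 ≡ 0² = 0. Since 12 = 8 + 4, 3^12 ≡ 0·0: 0·0 = 0. So 3^12 ≡ 0 (mod 27).
So φ(0) = φ(3) = 0 while 0 ≠ 3, so φ is not injective.
Since φ is not injective, we determine |image(φ)|. Computing x^12 mod 27 for each x (by repeated squaring, reducing mod 27 at every step), the values φ(0), φ(1), …, φ(26) are: 0, 1, 19, 0, 10, 10, 0, 19, 1, 0, 1, 19, 0, 10, 10, 0, 19, 1, 0, 1, 19, 0, 10, 10, 0, 19, 1.
The distinct values are {0, 1, 10, 19}; there are 4 of them.

4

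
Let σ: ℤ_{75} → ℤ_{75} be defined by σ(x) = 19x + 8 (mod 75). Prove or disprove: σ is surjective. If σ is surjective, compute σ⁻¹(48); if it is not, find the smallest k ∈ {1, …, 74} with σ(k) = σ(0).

Recall that σ is surjective if every y in the codomain equals σ(x) for some x in the domain.
Since gcd(19, 75) = 1, 19 is invertible modulo 75. Euclid's algorithm: 75 = 3·19 + 18, 19 = 1·18 + 1; back-substituting gives 1 = 4·19 − 1·75, so 19⁻¹ ≡ 4 (mod 75).
Then y ↦ 4(y − 8) is a two-sided inverse to σ, so every y ∈ ℤ_{75} has a preimage.
Therefore σ is surjective.
Since σ is surjective, we compute σ⁻¹(48): solve 19x + 8 ≡ 48 (mod 75), i.e. 19x ≡ 40 (mod 75).
Multiplying by 19⁻¹ = 4 gives x ≡ 4·40 = 160 = 2·75 + 10 ≡ 10 (mod 75).
Check: σ(10) = 19·10 + 8 = 198 = 2·75 + 48 ≡ 48 (mod 75).

10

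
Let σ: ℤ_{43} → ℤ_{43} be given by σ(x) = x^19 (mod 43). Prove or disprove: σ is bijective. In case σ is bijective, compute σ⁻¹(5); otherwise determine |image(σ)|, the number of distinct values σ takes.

19

Since 43 is prime, the nonzero elements of ℤ_{43} form a cyclic group of order 42.
As gcd(19, 42) = 1, raising to the 19th power is a bijection on this group: if a^19 ≡ b^19 then (ab^{−1})^19 = 1, and the only element of order dividing gcd(19, 42) = 1 is 1, so a = b.
With σ(0) = 0 this makes σ injective on all of ℤ_{43}, hence bijective (finite equal-size domain and codomain). In particular σ is bijective.
Since σ is bijective, we find the preimage of 5. The inverse of x ↦ x^19 on (ℤ_{43})^× is x ↦ x^31, because 19·31 = 589 = 14·42 + 1 ≡ 1 (mod 42) and x^{42} = 1 for x ≠ 0 (Fermat). So σ⁻¹(5) = 5^31 mod 43.
Repeated squaring mod 43: 5^1 ≡ 5, 5^2 ≡ 5² = 25, 5^4 ≡ 25² = 625 ≡ 23, 5^8 ≡ 23² = 529 ≡ 13, 5^16 ≡ 13² = 169 ≡ 40. Since 31 = 16 + 8 + 4 + 2 + 1, 5^31 ≡ 40·13·23·25·5: 40·13 = 520 ≡ 4, then 4·23 = 92 ≡ 6, then 6·25 = 150 ≡ 21, then 21·5 = 105 ≡ 19. So 5^31 ≡ 19 (mod 43).
Hence σ⁻¹(5) = 19.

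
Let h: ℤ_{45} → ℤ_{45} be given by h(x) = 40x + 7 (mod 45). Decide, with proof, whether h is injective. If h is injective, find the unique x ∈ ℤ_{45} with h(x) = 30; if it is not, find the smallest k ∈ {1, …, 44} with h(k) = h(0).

Recall that h is injective when h(s) = h(t) forces s = t.
We have gcd(40, 45) = 5 > 1. Taking s = 0 and t = 9: h(0) = 7 and h(9) = 40·9 + 7 = 367 ≡ 7 (mod 45).
So h(0) = h(9) while 0 ≠ 9, thus h is not injective.
Since h is not injective, we find the least positive k with h(k) = h(0): this means 40k ≡ 0 (mod 45), i.e. 45 ∣ 40k. Since gcd(40, 45) = 5, dividing through by 5 this holds exactly when 9 ∣ 8k, and as gcd(8, 9) = 1, exactly when 9 ∣ k.
The smallest positive such k is 9.

9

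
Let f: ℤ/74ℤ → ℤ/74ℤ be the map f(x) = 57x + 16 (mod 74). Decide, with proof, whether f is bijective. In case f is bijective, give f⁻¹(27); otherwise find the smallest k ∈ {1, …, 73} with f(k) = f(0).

69

Recall: f is injective when f(s) = f(t) forces s = t.
If f(s) = f(t), then 57s ≡ 57t (mod 74). Because gcd(57, 74) = 1, we may cancel 57 to get s ≡ t (mod 74).
We now compute 57⁻¹ mod 74 explicitly. Euclid's algorithm: 74 = 1·57 + 17, 57 = 3·17 + 6, 17 = 2·6 + 5, 6 = 1·5 + 1; back-substituting gives 1 = 13·57 − 10·74, so 57⁻¹ ≡ 13 (mod 74).
Then y ↦ 13(y − 16) is a two-sided inverse to f, so every y ∈ ℤ/74ℤ has a preimage.
Therefore f is bijective.
Since f is bijective, we find f⁻¹(27): we need 57x ≡ 27 − 16 ≡ 11 (mod 74). Using 57⁻¹ = 13: x ≡ 13·11 = 143 = 1·74 + 69, so x = 69.
Check: f(69) = 57·69 + 16 = 3949 = 53·74 + 27 ≡ 27 (mod 74).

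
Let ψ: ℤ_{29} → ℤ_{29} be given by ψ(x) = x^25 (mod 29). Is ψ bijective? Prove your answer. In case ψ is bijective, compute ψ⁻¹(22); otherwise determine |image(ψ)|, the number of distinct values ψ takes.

Since 29 is prime, the nonzero elements of ℤ_{29} form a cyclic group of order 28.
As gcd(25, 28) = 1, raising to the 25th power is a bijection on this group: if u^25 ≡ v^25 then (uv^{−1})^25 = 1, and the only element of order dividing gcd(25, 28) = 1 is 1, so u = v.
With ψ(0) = 0 this makes ψ injective on all of ℤ_{29}, hence bijective (finite equal-size domain and codomain). In particular ψ is bijective.
Since ψ is bijective, we find the preimage of 22. The inverse of x ↦ x^25 on (ℤ_{29})^× is x ↦ x^9, because 25·9 = 225 = 8·28 + 1 ≡ 1 (mod 28) and x^{28} = 1 for x ≠ 0 (Fermat). So ψ⁻¹(22) = 22^9 mod 29.
Repeated squaring mod 29: 22^1 ≡ 22, 22^2 ≡ 22² = 484 ≡ 20, 22^4 ≡ 20² = 400 ≡ 23, 22^8 ≡ 23² = 529 ≡ 7. Since 9 = 8 + 1, 22^9 ≡ 7·22: 7·22 = 154 ≡ 9. So 22^9 ≡ 9 (mod 29).
Hence ψ⁻¹(22) = 9.

9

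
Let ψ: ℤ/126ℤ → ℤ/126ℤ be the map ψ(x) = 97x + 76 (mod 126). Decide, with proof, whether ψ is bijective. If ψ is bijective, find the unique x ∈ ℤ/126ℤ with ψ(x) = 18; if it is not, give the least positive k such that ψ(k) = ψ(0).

2

Suppose ψ(s) = ψ(t) in ℤ/126ℤ. Then 97s + 76 ≡ 97t + 76 (mod 126), hence 97(s − t) ≡ 0 (mod 126).
Since gcd(97, 126) = 1, 97 is invertible modulo 126, thus s − t ≡ 0 (mod 126), i.e. s = t.
We now compute 97⁻¹ mod 126 explicitly. Euclid's algorithm: 126 = 1·97 + 29, 97 = 3·29 + 10, 29 = 2·10 + 9, 10 = 1·9 + 1; back-substituting gives 1 = 13·97 − 10·126, so 97⁻¹ ≡ 13 (mod 126).
For any y ∈ ℤ/126ℤ, x = 13(y − 76) mod 126 satisfies ψ(x) = 97·13(y − 76) + 76 ≡ y (since 97·13 ≡ 1 mod 126). So every y has a preimage.
Hence ψ is bijective.
Since ψ is bijective, we compute ψ⁻¹(18): solve 97x + 76 ≡ 18 (mod 126), i.e. 97x ≡ 68 (mod 126).
Multiplying by 97⁻¹ = 13 gives x ≡ 13·68 = 884 = 7·126 + 2 ≡ 2 (mod 126).
Check: ψ(2) = 97·2 + 76 = 270 = 2·126 + 18 ≡ 18 (mod 126).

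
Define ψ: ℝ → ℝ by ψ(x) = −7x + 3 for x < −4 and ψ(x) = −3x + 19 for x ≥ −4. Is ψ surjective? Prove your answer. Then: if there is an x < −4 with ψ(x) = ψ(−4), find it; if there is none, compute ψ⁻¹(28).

-3

Both pieces are strictly decreasing (slopes −7 and −3), so each is injective on its own interval.
The left piece maps (−∞, −4) onto (31, ∞); the right piece maps [−4, ∞) onto (−∞, 31].
These images together cover ℝ, so ψ is surjective.
Because the two images are disjoint, no x < −4 has ψ(x) = ψ(−4), so we compute ψ⁻¹(28): 28 lies in (−∞, 31], so solve −3x + 19 = 28: x = (28 − 19)/(−3) = −3.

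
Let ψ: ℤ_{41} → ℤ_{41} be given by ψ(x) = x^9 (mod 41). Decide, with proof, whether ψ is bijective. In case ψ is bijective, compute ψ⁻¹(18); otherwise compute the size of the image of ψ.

Since 41 is prime, the nonzero elements of ℤ_{41} form a cyclic group of order 40.
As gcd(9, 40) = 1, raising to the 9th power is a bijection on this group: if u^9 ≡ v^9 then (uv^{−1})^9 = 1, and the only element of order dividing gcd(9, 40) = 1 is 1, so u = v.
With ψ(0) = 0 this makes ψ injective on all of ℤ_{41}, hence bijective (finite equal-size domain and codomain). In particular ψ is bijective.
Since ψ is bijective, we find the preimage of 18. The inverse of x ↦ x^9 on (ℤ_{41})^× is x ↦ x^9, because 9·9 = 81 = 2·40 + 1 ≡ 1 (mod 40) and x^{40} = 1 for x ≠ 0 (Fermat). So ψ⁻¹(18) = 18^9 mod 41.
Repeated squaring mod 41: 18^1 ≡ 18, 18^2 ≡ 18² = 324 ≡ 37, 18^4 ≡ 37² = 1369 ≡ 16, 18^8 ≡ 16² = 256 ≡ 10. Since 9 = 8 + 1, 18^9 ≡ 10·18: 10·18 = 180 ≡ 16. So 18^9 ≡ 16 (mod 41).
Hence ψ⁻¹(18) = 16.

16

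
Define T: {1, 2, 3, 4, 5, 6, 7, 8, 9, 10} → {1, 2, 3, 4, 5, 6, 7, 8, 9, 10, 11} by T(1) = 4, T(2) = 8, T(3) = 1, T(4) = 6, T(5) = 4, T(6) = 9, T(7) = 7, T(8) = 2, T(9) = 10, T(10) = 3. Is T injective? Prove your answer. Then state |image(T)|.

9

T(1) = 4 = T(5) with 1 ≠ 5, so T is not injective.
The image of T is {1, 2, 3, 4, 6, 7, 8, 9, 10}, which has 9 elements.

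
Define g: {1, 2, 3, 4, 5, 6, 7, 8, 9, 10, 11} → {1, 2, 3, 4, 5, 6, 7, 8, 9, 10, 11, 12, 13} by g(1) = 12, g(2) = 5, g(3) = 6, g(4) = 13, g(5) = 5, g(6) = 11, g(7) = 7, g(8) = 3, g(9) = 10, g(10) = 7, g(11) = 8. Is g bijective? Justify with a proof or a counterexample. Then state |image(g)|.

g(2) = 5 = g(5) with 2 ≠ 5, so g is not injective, hence not bijective.
The image of g is {3, 5, 6, 7, 8, 10, 11, 12, 13}, which has 9 elements.

9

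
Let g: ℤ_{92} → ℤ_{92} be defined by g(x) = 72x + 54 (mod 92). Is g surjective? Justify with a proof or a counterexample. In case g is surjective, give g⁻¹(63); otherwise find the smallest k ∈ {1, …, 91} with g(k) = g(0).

Since gcd(72, 92) = 4, we have 72x ≡ 0 (mod 4) for all x, so g(x) ≡ 2 (mod 4).
But 0 ≢ 2 (mod 4), so 0 ∈ ℤ_{92} has no preimage. Thus g is not surjective.
Since g is not surjective, we find the least positive k with g(k) = g(0): this means 72k ≡ 0 (mod 92), i.e. 92 ∣ 72k. Since gcd(72, 92) = 4, dividing through by 4 this holds exactly when 23 ∣ 18k, and as gcd(18, 23) = 1, exactly when 23 ∣ k.
The smallest positive such k is 23.

23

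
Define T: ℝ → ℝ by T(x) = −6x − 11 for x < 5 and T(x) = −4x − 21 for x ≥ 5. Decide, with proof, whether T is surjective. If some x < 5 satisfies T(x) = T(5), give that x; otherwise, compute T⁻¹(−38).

Both pieces are strictly decreasing (slopes −6 and −4), so each is injective on its own interval.
The left piece maps (−∞, 5) onto (−41, ∞); the right piece maps [5, ∞) onto (−∞, −41].
These images together cover ℝ, so T is surjective.
Because the two images are disjoint, no x < 5 has T(x) = T(5), so we compute T⁻¹(−38): −38 lies in (−41, ∞), so solve −6x − 11 = −38: x = (−38 + 11)/(−6) = 9/2.

9/2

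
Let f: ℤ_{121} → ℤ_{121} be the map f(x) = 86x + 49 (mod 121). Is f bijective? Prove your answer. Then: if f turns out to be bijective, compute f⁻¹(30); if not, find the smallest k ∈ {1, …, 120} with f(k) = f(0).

By definition, injectivity means: for all x_1, x_2 in the domain, f(x_1) = f(x_2) implies x_1 = x_2.
Suppose f(x_1) = f(x_2) in ℤ_{121}. Then 86x_1 + 49 ≡ 86x_2 + 49 (mod 121), therefore 86(x_1 − x_2) ≡ 0 (mod 121).
Since gcd(86, 121) = 1, 86 is invertible modulo 121, therefore x_1 − x_2 ≡ 0 (mod 121), i.e. x_1 = x_2.
We now compute 86⁻¹ mod 121 explicitly. Euclid's algorithm: 121 = 1·86 + 35, 86 = 2·35 + 16, 35 = 2·16 + 3, 16 = 5·3 + 1; back-substituting gives 1 = 38·86 − 27·121, so 86⁻¹ ≡ 38 (mod 121).
Then y ↦ 38(y − 49) is a two-sided inverse to f, so every y ∈ ℤ_{121} has a preimage.
Therefore f is bijective.
Since f is bijective, we compute f⁻¹(30): solve 86x + 49 ≡ 30 (mod 121), i.e. 86x ≡ 102 (mod 121).
Multiplying by 86⁻¹ = 38 gives x ≡ 38·102 = 3876 = 32·121 + 4 ≡ 4 (mod 121).
Check: f(4) = 86·4 + 49 = 393 = 3·121 + 30 ≡ 30 (mod 121).

4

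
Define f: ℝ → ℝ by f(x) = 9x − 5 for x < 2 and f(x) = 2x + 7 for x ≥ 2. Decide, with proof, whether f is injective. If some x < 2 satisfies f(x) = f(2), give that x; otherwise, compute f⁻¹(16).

Both pieces are strictly increasing (slopes 9 and 2), so each is injective on its own interval.
The left piece maps (−∞, 2) onto (−∞, 13); the right piece maps [2, ∞) onto [11, ∞).
These images overlap. In particular f(2) = 11 (right piece), and solving 9x − 5 = 11 on the left piece gives x = 16/9 < 2.
So f(16/9) = f(2) with 16/9 ≠ 2, and f is not injective. This x = 16/9 is the requested value below 2.

16/9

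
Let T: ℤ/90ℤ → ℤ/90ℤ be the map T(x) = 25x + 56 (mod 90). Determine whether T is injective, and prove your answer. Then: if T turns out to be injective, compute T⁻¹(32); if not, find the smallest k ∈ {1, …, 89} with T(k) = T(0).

18

Recall that T is injective when T(x_1) = T(x_2) forces x_1 = x_2.
We have gcd(25, 90) = 5 > 1. Taking x_1 = 0 and x_2 = 18: T(0) = 56 and T(18) = 25·18 + 56 = 506 ≡ 56 (mod 90).
So T(0) = T(18) while 0 ≠ 18, hence T is not injective.
Since T is not injective, we find the least positive k with T(k) = T(0): this means 25k ≡ 0 (mod 90), i.e. 90 ∣ 25k. Since gcd(25, 90) = 5, dividing through by 5 this holds exactly when 18 ∣ 5k, and as gcd(5, 18) = 1, exactly when 18 ∣ k.
The smallest positive such k is 18.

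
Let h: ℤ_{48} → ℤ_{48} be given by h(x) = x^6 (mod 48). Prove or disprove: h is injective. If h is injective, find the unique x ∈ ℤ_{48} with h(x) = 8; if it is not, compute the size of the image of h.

h(2): Repeated squaring mod 48: 2^1 ≡ 2, 2^2 ≡ 2² = 4, 2^4 ≡ 4² = 16. Since 6 = 4 + 2, 2^6 ≡ 16·4: 16·4 = 64 ≡ 16. So 2^6 ≡ 16 (mod 48).
h(4): Repeated squaring mod 48: 4^1 ≡ 4, 4^2 ≡ 4² = 16, 4^4 ≡ 16² = 256 ≡ 16. Since 6 = 4 + 2, 4^6 ≡ 16·16: 16·16 = 256 ≡ 16. So 4^6 ≡ 16 (mod 48).
So h(2) = h(4) = 16 while 2 ≠ 4, thus h is not injective.
Since h is not injective, we determine |image(h)|. Computing x^6 mod 48 for each x (by repeated squaring, reducing mod 48 at every step), the values h(0), h(1), …, h(47) are: 0, 1, 16, 9, 16, 25, 0, 1, 16, 33, 16, 25, 0, 25, 16, 33, 16, 1, 0, 25, 16, 9, 16, 1, 0, 1, 16, 9, 16, 25, 0, 1, 16, 33, 16, 25, 0, 25, 16, 33, 16, 1, 0, 25, 16, 9, 16, 1.
The distinct values are {0, 1, 9, 16, 25, 33}; there are 6 of them.

6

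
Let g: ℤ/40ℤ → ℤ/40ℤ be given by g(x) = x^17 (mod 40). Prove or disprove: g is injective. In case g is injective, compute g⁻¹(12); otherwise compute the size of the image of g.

g(0) = 0^17 = 0.
g(10): Repeated squaring mod 40: 10^1 ≡ 10, 10^2 ≡ 10² = 100 ≡ 20, 10^4 ≡ 20² = 400 ≡ 0, 10^8 ≡ 0² = 0, 10^16 ≡ 0² = 0. Since 17 = 16 + 1, 10^17 ≡ 0·10: 0·10 = 0. So 10^17 ≡ 0 (mod 40).
So g(0) = g(10) = 0 while 0 ≠ 10, hence g is not injective.
Since g is not injective, we determine |image(g)|. Computing x^17 mod 40 for each x (by repeated squaring, reducing mod 40 at every step), the values g(0), g(1), …, g(39) are: 0, 1, 32, 3, 24, 5, 16, 7, 8, 9, 0, 11, 32, 13, 24, 15, 16, 17, 8, 19, 0, 21, 32, 23, 24, 25, 16, 27, 8, 29, 0, 31, 32, 33, 24, 35, 16, 37, 8, 39.
The distinct values are {0, 1, 3, 5, 7, 8, 9, 11, 13, 15, 16, 17, 19, 21, 23, 24, 25, 27, 29, 31, 32, 33, 35, 37, 39}; there are 25 of them.

25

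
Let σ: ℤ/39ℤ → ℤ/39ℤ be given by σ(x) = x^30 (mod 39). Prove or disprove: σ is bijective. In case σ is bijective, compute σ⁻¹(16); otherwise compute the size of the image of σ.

6

σ(1) = 1^30 = 1.
σ(4): Repeated squaring mod 39: 4^1 ≡ 4, 4^2 ≡ 4² = 16, 4^4 ≡ 16² = 256 ≡ 22, 4^8 ≡ 22² = 484 ≡ 16, 4^16 ≡ 16² = 256 ≡ 22. Since 30 = 16 + 8 + 4 + 2, 4^30 ≡ 22·16·22·16: 22·16 = 352 ≡ 1, then 1·22 = 22, then 22·16 = 352 ≡ 1. So 4^30 ≡ 1 (mod 39).
So σ(1) = σ(4) = 1 while 1 ≠ 4, thus σ is not injective, hence not bijective.
Since σ is not bijective, we determine |image(σ)|. Computing x^30 mod 39 for each x (by repeated squaring, reducing mod 39 at every step), the values σ(0), σ(1), …, σ(38) are: 0, 1, 25, 27, 1, 25, 12, 25, 25, 27, 1, 25, 27, 13, 1, 12, 1, 1, 12, 25, 25, 12, 1, 1, 12, 1, 13, 27, 25, 1, 27, 25, 25, 12, 25, 1, 27, 25, 1.
The distinct values are {0, 1, 12, 13, 25, 27}; there are 6 of them.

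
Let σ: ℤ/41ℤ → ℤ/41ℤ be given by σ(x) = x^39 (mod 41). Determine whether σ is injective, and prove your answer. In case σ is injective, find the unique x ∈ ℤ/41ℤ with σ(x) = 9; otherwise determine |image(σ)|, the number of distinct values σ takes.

32

Since 41 is prime, the nonzero elements of ℤ/41ℤ form a cyclic group of order 40.
As gcd(39, 40) = 1, raising to the 39th power is a bijection on this group: if u^39 ≡ v^39 then (uv^{−1})^39 = 1, and the only element of order dividing gcd(39, 40) = 1 is 1, so u = v.
With σ(0) = 0 this makes σ injective on all of ℤ/41ℤ, hence bijective (finite equal-size domain and codomain). In particular σ is injective.
Since σ is injective, we find the preimage of 9. The inverse of x ↦ x^39 on (ℤ/41ℤ)^× is x ↦ x^39, because 39·39 = 1521 = 38·40 + 1 ≡ 1 (mod 40) and x^{40} = 1 for x ≠ 0 (Fermat). So σ⁻¹(9) = 9^39 mod 41.
Repeated squaring mod 41: 9^1 ≡ 9, 9^2 ≡ 9² = 81 ≡ 40, 9^4 ≡ 40² = 1600 ≡ 1, 9^8 ≡ 1² = 1, 9^16 ≡ 1² = 1, 9^32 ≡ 1² = 1. Since 39 = 32 + 4 + 2 + 1, 9^39 ≡ 1·1·40·9: 1·1 = 1, then 1·40 = 40, then 40·9 = 360 ≡ 32. So 9^39 ≡ 32 (mod 41).
Hence σ⁻¹(9) = 32.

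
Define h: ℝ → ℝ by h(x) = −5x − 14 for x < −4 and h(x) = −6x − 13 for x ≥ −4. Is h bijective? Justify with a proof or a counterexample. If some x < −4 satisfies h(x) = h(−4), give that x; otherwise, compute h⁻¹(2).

Both pieces are strictly decreasing (slopes −5 and −6), so each is injective on its own interval.
The left piece maps (−∞, −4) onto (6, ∞); the right piece maps [−4, ∞) onto (−∞, 11].
These images overlap. In particular h(−4) = 11 (right piece), and solving −5x − 14 = 11 on the left piece gives x = −5 < −4.
So h(−5) = h(−4) with −5 ≠ −4, and h is not injective, hence not bijective. This x = −5 is the requested value below −4.

-5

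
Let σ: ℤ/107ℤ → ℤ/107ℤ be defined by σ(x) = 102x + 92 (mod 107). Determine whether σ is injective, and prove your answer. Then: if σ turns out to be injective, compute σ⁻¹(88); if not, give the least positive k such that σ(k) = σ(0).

Recall: injectivity means: for all a, b in the domain, σ(a) = σ(b) implies a = b.
If σ(a) = σ(b), then 102a ≡ 102b (mod 107). Because gcd(102, 107) = 1, we may cancel 102 to get a ≡ b (mod 107).
Hence σ is injective.
We now compute 102⁻¹ mod 107 explicitly. Euclid's algorithm: 107 = 1·102 + 5, 102 = 20·5 + 2, 5 = 2·2 + 1; back-substituting gives 1 = 64·102 − 61·107, so 102⁻¹ ≡ 64 (mod 107).
Since σ is injective, we compute σ⁻¹(88): solve 102x + 92 ≡ 88 (mod 107), i.e. 102x ≡ 103 (mod 107).
Multiplying by 102⁻¹ = 64 gives x ≡ 64·103 = 6592 = 61·107 + 65 ≡ 65 (mod 107).
Check: σ(65) = 102·65 + 92 = 6722 = 62·107 + 88 ≡ 88 (mod 107).

65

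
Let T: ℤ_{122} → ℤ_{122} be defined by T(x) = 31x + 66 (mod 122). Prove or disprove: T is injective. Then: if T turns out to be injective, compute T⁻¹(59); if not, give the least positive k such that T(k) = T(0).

If T(x_1) = T(x_2), then 31x_1 ≡ 31x_2 (mod 122). Because gcd(31, 122) = 1, we may cancel 31 to get x_1 ≡ x_2 (mod 122).
So T is injective.
We now compute 31⁻¹ mod 122 explicitly. Euclid's algorithm: 122 = 3·31 + 29, 31 = 1·29 + 2, 29 = 14·2 + 1; back-substituting gives 1 = 63·31 − 16·122, so 31⁻¹ ≡ 63 (mod 122).
Since T is injective, we find T⁻¹(59): we need 31x ≡ 59 − 66 ≡ 115 (mod 122). Using 31⁻¹ = 63: x ≡ 63·115 = 7245 = 59·122 + 47, so x = 47.
Check: T(47) = 31·47 + 66 = 1523 = 12·122 + 59 ≡ 59 (mod 122).

47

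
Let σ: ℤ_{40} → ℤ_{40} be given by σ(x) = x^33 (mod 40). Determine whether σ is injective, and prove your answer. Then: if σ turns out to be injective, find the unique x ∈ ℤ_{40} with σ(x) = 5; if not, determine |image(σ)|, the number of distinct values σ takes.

σ(0) = 0^33 = 0.
σ(10): Repeated squaring mod 40: 10^1 ≡ 10, 10^2 ≡ 10² = 100 ≡ 20, 10^4 ≡ 20² = 400 ≡ 0, 10^8 ≡ 0² = 0, 10^16 ≡ 0² = 0, 10^32 ≡ 0² = 0. Since 33 = 32 + 1, 10^33 ≡ 0·10: 0·10 = 0. So 10^33 ≡ 0 (mod 40).
So σ(0) = σ(10) = 0 while 0 ≠ 10, hence σ is not injective.
Since σ is not injective, we determine |image(σ)|. Computing x^33 mod 40 for each x (by repeated squaring, reducing mod 40 at every step), the values σ(0), σ(1), …, σ(39) are: 0, 1, 32, 3, 24, 5, 16, 7, 8, 9, 0, 11, 32, 13, 24, 15, 16, 17, 8, 19, 0, 21, 32, 23, 24, 25, 16, 27, 8, 29, 0, 31, 32, 33, 24, 35, 16, 37, 8, 39.
The distinct values are {0, 1, 3, 5, 7, 8, 9, 11, 13, 15, 16, 17, 19, 21, 23, 24, 25, 27, 29, 31, 32, 33, 35, 37, 39}; there are 25 of them.

25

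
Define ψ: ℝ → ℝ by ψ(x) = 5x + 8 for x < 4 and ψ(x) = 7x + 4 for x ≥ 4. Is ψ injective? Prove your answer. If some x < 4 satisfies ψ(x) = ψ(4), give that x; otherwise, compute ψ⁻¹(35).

Both pieces are strictly increasing (slopes 5 and 7), so each is injective on its own interval.
The left piece maps (−∞, 4) onto (−∞, 28); the right piece maps [4, ∞) onto [32, ∞).
These images are disjoint, so no value is attained by both pieces. So ψ is injective.
Because the two images are disjoint, no x < 4 has ψ(x) = ψ(4), so we compute ψ⁻¹(35): 35 lies in [32, ∞), so solve 7x + 4 = 35: x = (35 − 4)/7 = 31/7.

31/7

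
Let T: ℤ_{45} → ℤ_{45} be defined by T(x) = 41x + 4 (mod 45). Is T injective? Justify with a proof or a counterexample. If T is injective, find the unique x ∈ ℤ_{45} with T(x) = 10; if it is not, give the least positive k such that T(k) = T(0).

21

Recall that T is injective if T(a) = T(b) implies a = b.
Suppose T(a) = T(b) in ℤ_{45}. Then 41a + 4 ≡ 41b + 4 (mod 45), so 41(a − b) ≡ 0 (mod 45).
Since gcd(41, 45) = 1, 41 is invertible modulo 45, therefore a − b ≡ 0 (mod 45), i.e. a = b.
Therefore T is injective.
We now compute 41⁻¹ mod 45 explicitly. Euclid's algorithm: 45 = 1·41 + 4, 41 = 10·4 + 1; back-substituting gives 1 = 11·41 − 10·45, so 41⁻¹ ≡ 11 (mod 45).
Since T is injective, we compute T⁻¹(10): solve 41x + 4 ≡ 10 (mod 45), i.e. 41x ≡ 6 (mod 45).
Multiplying by 41⁻¹ = 11 gives x ≡ 11·6 = 66 = 1·45 + 21 ≡ 21 (mod 45).
Check: T(21) = 41·21 + 4 = 865 = 19·45 + 10 ≡ 10 (mod 45).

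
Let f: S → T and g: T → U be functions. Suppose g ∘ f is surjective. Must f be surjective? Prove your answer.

No. Take S = {1, 2}, T = {1, 2, 3}, U = {1}, f(a) = 1 for every a ∈ S, and g(b) = 1 for every b ∈ T.
Then g ∘ f is surjective onto {1}, but 3 ∈ T has no preimage under f, so f is not surjective.

not surjective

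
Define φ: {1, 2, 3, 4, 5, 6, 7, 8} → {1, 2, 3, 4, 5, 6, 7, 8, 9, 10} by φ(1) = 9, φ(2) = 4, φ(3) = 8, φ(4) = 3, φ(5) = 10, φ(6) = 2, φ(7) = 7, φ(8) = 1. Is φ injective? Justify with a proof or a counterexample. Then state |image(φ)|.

8

The values φ(1), …, φ(8) are 9, 4, 8, 3, 10, 2, 7, 1 — all distinct.
So φ(u) = φ(v) only when u = v, and φ is injective.
The image of φ is {1, 2, 3, 4, 7, 8, 9, 10}, which has 8 elements.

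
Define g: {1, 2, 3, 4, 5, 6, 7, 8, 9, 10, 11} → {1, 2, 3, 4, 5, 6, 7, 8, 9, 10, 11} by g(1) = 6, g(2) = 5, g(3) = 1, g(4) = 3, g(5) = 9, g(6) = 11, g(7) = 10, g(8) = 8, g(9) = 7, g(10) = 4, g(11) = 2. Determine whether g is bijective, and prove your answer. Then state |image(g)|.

11

The values 6, 5, 1, 3, 9, 11, 10, 8, 7, 4, 2 are a permutation of {1, 2, 3, 4, 5, 6, 7, 8, 9, 10, 11}: each element appears exactly once.
So g is injective and surjective, hence bijective.
The image of g is {1, 2, 3, 4, 5, 6, 7, 8, 9, 10, 11}, which has 11 elements.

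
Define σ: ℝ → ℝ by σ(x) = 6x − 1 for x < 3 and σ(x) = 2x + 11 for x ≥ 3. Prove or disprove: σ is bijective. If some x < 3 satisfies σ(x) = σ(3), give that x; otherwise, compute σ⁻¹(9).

5/3

Both pieces are strictly increasing (slopes 6 and 2), so each is injective on its own interval.
The left piece maps (−∞, 3) onto (−∞, 17); the right piece maps [3, ∞) onto [17, ∞).
Since 17 = 17, the images partition ℝ: σ is injective and surjective, hence bijective.
Because the two images are disjoint, no x < 3 has σ(x) = σ(3), so we compute σ⁻¹(9): 9 lies in (−∞, 17), so solve 6x − 1 = 9: x = (9 + 1)/6 = 5/3.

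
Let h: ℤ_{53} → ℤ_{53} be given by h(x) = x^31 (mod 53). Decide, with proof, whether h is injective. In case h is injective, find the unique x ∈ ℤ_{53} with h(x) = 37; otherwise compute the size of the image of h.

11

Since 53 is prime, the nonzero elements of ℤ_{53} form a cyclic group of order 52.
As gcd(31, 52) = 1, raising to the 31st power is a bijection on this group: if x_1^31 ≡ x_2^31 then (x_1x_2^{−1})^31 = 1, and the only element of order dividing gcd(31, 52) = 1 is 1, so x_1 = x_2.
With h(0) = 0 this makes h injective on all of ℤ_{53}, hence bijective (finite equal-size domain and codomain). In particular h is injective.
Since h is injective, we find the preimage of 37. The inverse of x ↦ x^31 on (ℤ_{53})^× is x ↦ x^47, because 31·47 = 1457 = 28·52 + 1 ≡ 1 (mod 52) and x^{52} = 1 for x ≠ 0 (Fermat). So h⁻¹(37) = 37^47 mod 53.
Repeated squaring mod 53: 37^1 ≡ 37, 37^2 ≡ 37² = 1369 ≡ 44, 37^4 ≡ 44² = 1936 ≡ 28, 37^8 ≡ 28² = 784 ≡ 42, 37^16 ≡ 42² = 1764 ≡ 15, 37^32 ≡ 15² = 225 ≡ 13. Since 47 = 32 + 8 + 4 + 2 + 1, 37^47 ≡ 13·42·28·44·37: 13·42 = 546 ≡ 16, then 16·28 = 448 ≡ 24, then 24·44 = 1056 ≡ 49, then 49·37 = 1813 ≡ 11. So 37^47 ≡ 11 (mod 53).
Hence h⁻¹(37) = 11.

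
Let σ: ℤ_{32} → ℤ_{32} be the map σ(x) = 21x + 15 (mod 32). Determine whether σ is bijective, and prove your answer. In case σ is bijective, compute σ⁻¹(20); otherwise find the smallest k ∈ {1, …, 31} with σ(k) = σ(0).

17

Recall: σ is injective if σ(u) = σ(v) implies u = v.
Suppose σ(u) = σ(v) in ℤ_{32}. Then 21u + 15 ≡ 21v + 15 (mod 32), thus 21(u − v) ≡ 0 (mod 32).
Since gcd(21, 32) = 1, 21 is invertible modulo 32, hence u − v ≡ 0 (mod 32), i.e. u = v.
We now compute 21⁻¹ mod 32 explicitly. Euclid's algorithm: 32 = 1·21 + 11, 21 = 1·11 + 10, 11 = 1·10 + 1; back-substituting gives 1 = 29·21 − 19·32, so 21⁻¹ ≡ 29 (mod 32).
Then y ↦ 29(y − 15) is a two-sided inverse to σ, so every y ∈ ℤ_{32} has a preimage.
Hence σ is bijective.
Since σ is bijective, we find σ⁻¹(20): we need 21x ≡ 20 − 15 ≡ 5 (mod 32). Using 21⁻¹ = 29: x ≡ 29·5 = 145 = 4·32 + 17, so x = 17.
Check: σ(17) = 21·17 + 15 = 372 = 11·32 + 20 ≡ 20 (mod 32).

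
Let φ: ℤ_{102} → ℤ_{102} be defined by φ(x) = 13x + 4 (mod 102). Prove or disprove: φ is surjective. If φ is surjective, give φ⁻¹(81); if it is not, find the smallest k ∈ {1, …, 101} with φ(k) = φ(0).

53

Since gcd(13, 102) = 1, 13 is invertible modulo 102. Euclid's algorithm: 102 = 7·13 + 11, 13 = 1·11 + 2, 11 = 5·2 + 1; back-substituting gives 1 = 55·13 − 7·102, so 13⁻¹ ≡ 55 (mod 102).
Then y ↦ 55(y − 4) is a two-sided inverse to φ, so every y ∈ ℤ_{102} has a preimage.
So φ is surjective.
Since φ is surjective, we compute φ⁻¹(81): solve 13x + 4 ≡ 81 (mod 102), i.e. 13x ≡ 77 (mod 102).
Multiplying by 13⁻¹ = 55 gives x ≡ 55·77 = 4235 = 41·102 + 53 ≡ 53 (mod 102).
Check: φ(53) = 13·53 + 4 = 693 = 6·102 + 81 ≡ 81 (mod 102).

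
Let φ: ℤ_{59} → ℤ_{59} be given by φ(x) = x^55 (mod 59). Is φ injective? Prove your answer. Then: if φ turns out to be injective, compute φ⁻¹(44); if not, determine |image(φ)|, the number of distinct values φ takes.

Since 59 is prime, the nonzero elements of ℤ_{59} form a cyclic group of order 58.
As gcd(55, 58) = 1, raising to the 55th power is a bijection on this group: if a^55 ≡ b^55 then (ab^{−1})^55 = 1, and the only element of order dividing gcd(55, 58) = 1 is 1, so a = b.
With φ(0) = 0 this makes φ injective on all of ℤ_{59}, hence bijective (finite equal-size domain and codomain). In particular φ is injective.
Since φ is injective, we find the preimage of 44. The inverse of x ↦ x^55 on (ℤ_{59})^× is x ↦ x^19, because 55·19 = 1045 = 18·58 + 1 ≡ 1 (mod 58) and x^{58} = 1 for x ≠ 0 (Fermat). So φ⁻¹(44) = 44^19 mod 59.
Repeated squaring mod 59: 44^1 ≡ 44, 44^2 ≡ 44² = 1936 ≡ 48, 44^4 ≡ 48² = 2304 ≡ 3, 44^8 ≡ 3² = 9, 44^16 ≡ 9² = 81 ≡ 22. Since 19 = 16 + 2 + 1, 44^19 ≡ 22·48·44: 22·48 = 1056 ≡ 53, then 53·44 = 2332 ≡ 31. So 44^19 ≡ 31 (mod 59).
Hence φ⁻¹(44) = 31.

31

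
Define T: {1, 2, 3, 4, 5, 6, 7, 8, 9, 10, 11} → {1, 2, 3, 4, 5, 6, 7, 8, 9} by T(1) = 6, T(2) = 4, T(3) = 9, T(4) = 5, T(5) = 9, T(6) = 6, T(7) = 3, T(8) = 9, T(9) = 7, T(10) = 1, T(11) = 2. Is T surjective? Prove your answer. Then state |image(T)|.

8

No element maps to 8, so T is not surjective.
The image of T is {1, 2, 3, 4, 5, 6, 7, 9}, which has 8 elements.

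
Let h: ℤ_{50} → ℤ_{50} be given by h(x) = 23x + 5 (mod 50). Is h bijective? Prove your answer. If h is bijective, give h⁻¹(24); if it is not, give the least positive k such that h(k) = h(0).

3

If h(x_1) = h(x_2), then 23x_1 ≡ 23x_2 (mod 50). Because gcd(23, 50) = 1, we may cancel 23 to get x_1 ≡ x_2 (mod 50).
We now compute 23⁻¹ mod 50 explicitly. Euclid's algorithm: 50 = 2·23 + 4, 23 = 5·4 + 3, 4 = 1·3 + 1; back-substituting gives 1 = 37·23 − 17·50, so 23⁻¹ ≡ 37 (mod 50).
For any y ∈ ℤ_{50}, x = 37(y − 5) mod 50 satisfies h(x) = 23·37(y − 5) + 5 ≡ y (since 23·37 ≡ 1 mod 50). So every y has a preimage.
Therefore h is bijective.
Since h is bijective, we compute h⁻¹(24): solve 23x + 5 ≡ 24 (mod 50), i.e. 23x ≡ 19 (mod 50).
Multiplying by 23⁻¹ = 37 gives x ≡ 37·19 = 703 = 14·50 + 3 ≡ 3 (mod 50).
Check: h(3) = 23·3 + 5 = 74 = 1·50 + 24 ≡ 24 (mod 50).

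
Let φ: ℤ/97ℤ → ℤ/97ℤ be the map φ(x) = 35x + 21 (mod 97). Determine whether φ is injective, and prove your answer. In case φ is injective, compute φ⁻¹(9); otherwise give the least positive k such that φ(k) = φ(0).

If φ(a) = φ(b), then 35a ≡ 35b (mod 97). Because gcd(35, 97) = 1, we may cancel 35 to get a ≡ b (mod 97).
Therefore φ is injective.
We now compute 35⁻¹ mod 97 explicitly. Euclid's algorithm: 97 = 2·35 + 27, 35 = 1·27 + 8, 27 = 3·8 + 3, 8 = 2·3 + 2, 3 = 1·2 + 1; back-substituting gives 1 = 61·35 − 22·97, so 35⁻¹ ≡ 61 (mod 97).
Since φ is injective, we find φ⁻¹(9): we need 35x ≡ 9 − 21 ≡ 85 (mod 97). Using 35⁻¹ = 61: x ≡ 61·85 = 5185 = 53·97 + 44, so x = 44.
Check: φ(44) = 35·44 + 21 = 1561 = 16·97 + 9 ≡ 9 (mod 97).

44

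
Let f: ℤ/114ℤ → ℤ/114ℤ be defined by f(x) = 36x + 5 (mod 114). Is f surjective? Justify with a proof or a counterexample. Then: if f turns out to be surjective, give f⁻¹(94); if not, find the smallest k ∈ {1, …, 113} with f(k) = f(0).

19

Recall: f is surjective if every y in the codomain equals f(x) for some x in the domain.
Since gcd(36, 114) = 6, we have 36x ≡ 0 (mod 6) for all x, so f(x) ≡ 5 (mod 6).
But 0 ≢ 5 (mod 6), so 0 ∈ ℤ/114ℤ has no preimage. Therefore f is not surjective.
Since f is not surjective, we find the least positive k with f(k) = f(0): this means 36k ≡ 0 (mod 114), i.e. 114 ∣ 36k. Since gcd(36, 114) = 6, dividing through by 6 this holds exactly when 19 ∣ 6k, and as gcd(6, 19) = 1, exactly when 19 ∣ k.
The smallest positive such k is 19.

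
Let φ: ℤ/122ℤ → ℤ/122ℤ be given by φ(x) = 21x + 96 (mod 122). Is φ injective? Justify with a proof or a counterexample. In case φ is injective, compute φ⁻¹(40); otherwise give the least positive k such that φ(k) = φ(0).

38

By definition, φ is injective if φ(u) = φ(v) implies u = v.
If φ(u) = φ(v), then 21u ≡ 21v (mod 122). Because gcd(21, 122) = 1, we may cancel 21 to get u ≡ v (mod 122).
Thus φ is injective.
We now compute 21⁻¹ mod 122 explicitly. Euclid's algorithm: 122 = 5·21 + 17, 21 = 1·17 + 4, 17 = 4·4 + 1; back-substituting gives 1 = 93·21 − 16·122, so 21⁻¹ ≡ 93 (mod 122).
Since φ is injective, we find φ⁻¹(40): we need 21x ≡ 40 − 96 ≡ 66 (mod 122). Using 21⁻¹ = 93: x ≡ 93·66 = 6138 = 50·122 + 38, so x = 38.
Check: φ(38) = 21·38 + 96 = 894 = 7·122 + 40 ≡ 40 (mod 122).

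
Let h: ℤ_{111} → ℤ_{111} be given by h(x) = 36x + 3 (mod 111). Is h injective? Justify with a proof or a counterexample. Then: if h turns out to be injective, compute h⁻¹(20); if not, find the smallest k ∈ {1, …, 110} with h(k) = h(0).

37

We have gcd(36, 111) = 3 > 1. Taking s = 0 and t = 37: h(0) = 3 and h(37) = 36·37 + 3 = 1335 ≡ 3 (mod 111).
So h(0) = h(37) while 0 ≠ 37, so h is not injective.
Since h is not injective, we find the least positive k with h(k) = h(0): this means 36k ≡ 0 (mod 111), i.e. 111 ∣ 36k. Since gcd(36, 111) = 3, dividing through by 3 this holds exactly when 37 ∣ 12k, and as gcd(12, 37) = 1, exactly when 37 ∣ k.
The smallest positive such k is 37.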